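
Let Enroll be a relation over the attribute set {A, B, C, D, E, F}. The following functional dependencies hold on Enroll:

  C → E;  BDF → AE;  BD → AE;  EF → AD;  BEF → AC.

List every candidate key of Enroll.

BCF, BDF, BEF

{B, C, F}⁺: C→E adds E; EF→AD adds A, D → {A, B, C, D, E, F}. Minimal: {C, F}⁺ = {A, C, D, E, F}; {B, F}⁺ = {B, F}; {B, C}⁺ = {B, C, E} — none reach the full schema.
{B, D, F}⁺: BDF→AE adds A, E; BEF→AC adds C → {A, B, C, D, E, F}. Minimal: {D, F}⁺ = {D, F}; {B, F}⁺ = {B, F}; {B, D}⁺ = {A, B, D, E} — none reach the full schema.
{B, E, F}⁺: EF→AD adds A, D; BEF→AC adds C → {A, B, C, D, E, F}. Minimal: {E, F}⁺ = {A, D, E, F}; {B, F}⁺ = {B, F}; {B, E}⁺ = {B, E} — none reach the full schema.
Any other superkey contains one of these as a subset, so there are no further candidate keys.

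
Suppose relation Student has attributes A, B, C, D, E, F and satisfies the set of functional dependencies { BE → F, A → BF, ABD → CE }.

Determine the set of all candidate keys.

Attributes A, D never appear on any right-hand side, so every candidate key must contain {A, D}.
{A, D}⁺ = {A, B, C, D, E, F}, which is all of the schema, so {A, D} is the only candidate key.

{A, D}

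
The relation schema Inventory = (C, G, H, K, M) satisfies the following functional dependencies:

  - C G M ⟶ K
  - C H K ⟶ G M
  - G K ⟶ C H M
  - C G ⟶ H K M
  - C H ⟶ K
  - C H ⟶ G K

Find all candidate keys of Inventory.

CG, CH, GK

{C, G}⁺: CG→HKM adds H, K, M → {C, G, H, K, M}. Minimal: {G}⁺ = {G}; {C}⁺ = {C} — none reach the full schema.
{C, H}⁺: CH→K adds K; CH→GK adds G; CHK→GM adds M → {C, G, H, K, M}. Minimal: {H}⁺ = {H}; {C}⁺ = {C} — none reach the full schema.
{G, K}⁺: GK→CHM adds C, H, M → {C, G, H, K, M}. Minimal: {K}⁺ = {K}; {G}⁺ = {G} — none reach the full schema.
Any other superkey contains one of these as a subset, so there are no further candidate keys.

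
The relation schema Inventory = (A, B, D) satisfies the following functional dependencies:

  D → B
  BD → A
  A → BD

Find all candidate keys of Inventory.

(A), (D)

{A}⁺: A→BD adds B, D → {A, B, D}.
{D}⁺: D→B adds B; BD→A adds A → {A, B, D}.
Any other superkey contains one of these as a subset, so there are no further candidate keys.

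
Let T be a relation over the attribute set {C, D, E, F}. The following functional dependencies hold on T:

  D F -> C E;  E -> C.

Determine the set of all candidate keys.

Attributes D, F never appear on any right-hand side, so every candidate key must contain {D, F}.
{D, F}⁺ = {C, D, E, F}, which is all of the schema, so {D, F} is the only candidate key.

{D, F}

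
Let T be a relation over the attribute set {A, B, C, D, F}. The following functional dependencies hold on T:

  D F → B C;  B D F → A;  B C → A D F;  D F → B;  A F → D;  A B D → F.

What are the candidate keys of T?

{A, F}⁺: AF→D adds D; DF→BC adds B, C → {A, B, C, D, F}. Minimal: {F}⁺ = {F}; {A}⁺ = {A} — none reach the full schema.
{B, C}⁺: BC→ADF adds A, D, F → {A, B, C, D, F}. Minimal: {C}⁺ = {C}; {B}⁺ = {B} — none reach the full schema.
{D, F}⁺: DF→BC adds B, C; BDF→A adds A → {A, B, C, D, F}. Minimal: {F}⁺ = {F}; {D}⁺ = {D} — none reach the full schema.
{A, B, D}⁺: ABD→F adds F; DF→BC adds C → {A, B, C, D, F}. Minimal: {B, D}⁺ = {B, D}; {A, D}⁺ = {A, D}; {A, B}⁺ = {A, B} — none reach the full schema.

(A, F), (B, C), (D, F), (A, B, D)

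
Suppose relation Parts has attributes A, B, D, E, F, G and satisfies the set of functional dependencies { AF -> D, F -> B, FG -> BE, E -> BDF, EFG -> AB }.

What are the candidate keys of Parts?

{E, G}; {F, G}

Attribute G never appears on the right-hand side of any dependency, so G must belong to every candidate key.
{G}⁺ = {G}, which is not all of the schema, so we must add further attributes.
{E, G}⁺: E→BDF adds B, D, F; EFG→AB adds A → {A, B, D, E, F, G}. Minimal: {G}⁺ = {G}; {E}⁺ = {B, D, E, F} — none reach the full schema.
{F, G}⁺: F→B adds B; FG→BE adds E; E→BDF adds D; EFG→AB adds A → {A, B, D, E, F, G}. Minimal: {G}⁺ = {G}; {F}⁺ = {B, F} — none reach the full schema.
Any other superkey contains one of these as a subset, so there are no further candidate keys.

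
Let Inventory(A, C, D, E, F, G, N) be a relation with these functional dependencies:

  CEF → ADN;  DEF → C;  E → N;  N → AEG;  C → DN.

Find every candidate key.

Attribute F never appears on the right-hand side of any dependency, so F must belong to every candidate key.
{F}⁺ = {F}, which is not all of the schema, so we must add further attributes.
{C, F}⁺: C→DN adds D, N; N→AEG adds A, E, G → {A, C, D, E, F, G, N}.
{D, E, F}⁺: DEF→C adds C; E→N adds N; N→AEG adds A, G → {A, C, D, E, F, G, N}.
{D, F, N}⁺: N→AEG adds A, E, G; DEF→C adds C → {A, C, D, E, F, G, N}.

{C, F}, {D, E, F}, {D, F, N}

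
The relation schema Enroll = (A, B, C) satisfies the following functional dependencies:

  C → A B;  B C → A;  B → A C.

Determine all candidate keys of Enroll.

{B}⁺: B→AC adds A, C → {A, B, C}.
{C}⁺: C→AB adds A, B → {A, B, C}.

{B}, {C}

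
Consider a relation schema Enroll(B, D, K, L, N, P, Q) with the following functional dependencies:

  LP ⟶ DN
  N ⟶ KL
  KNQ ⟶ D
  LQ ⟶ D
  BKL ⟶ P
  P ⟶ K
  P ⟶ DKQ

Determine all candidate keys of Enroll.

(B, N), (B, K, L), (B, L, P)

{B, N}⁺: N→KL adds K, L; BKL→P adds P; P→DKQ adds D, Q → {B, D, K, L, N, P, Q}. Minimal: {N}⁺ = {K, L, N}; {B}⁺ = {B} — none reach the full schema.
{B, K, L}⁺: BKL→P adds P; P→DKQ adds D, Q; LP→DN adds N → {B, D, K, L, N, P, Q}. Minimal: {K, L}⁺ = {K, L}; {B, L}⁺ = {B, L}; {B, K}⁺ = {B, K} — none reach the full schema.
{B, L, P}⁺: LP→DN adds D, N; N→KL adds K; P→DKQ adds Q → {B, D, K, L, N, P, Q}. Minimal: {L, P}⁺ = {D, K, L, N, P, Q}; {B, P}⁺ = {B, D, K, P, Q}; {B, L}⁺ = {B, L} — none reach the full schema.
Any other superkey contains one of these as a subset, so there are no further candidate keys.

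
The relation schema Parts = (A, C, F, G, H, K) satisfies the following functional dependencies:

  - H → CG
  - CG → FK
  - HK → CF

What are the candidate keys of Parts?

{A, H}

Attributes A, H never appear on any right-hand side, so every candidate key must contain {A, H}.
{A, H}⁺ = {A, C, F, G, H, K}, which is all of the schema, so {A, H} is the only candidate key.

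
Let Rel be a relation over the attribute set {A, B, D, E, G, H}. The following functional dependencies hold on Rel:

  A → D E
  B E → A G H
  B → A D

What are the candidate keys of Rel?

B

Attribute B never appears on the right-hand side of any dependency, so B must belong to every candidate key.
{B}⁺ = {A, B, D, E, G, H}, which is all of the schema, so {B} is the only candidate key.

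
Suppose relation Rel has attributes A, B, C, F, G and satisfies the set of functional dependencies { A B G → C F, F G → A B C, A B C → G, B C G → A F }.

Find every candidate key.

{F, G}⁺: FG→ABC adds A, B, C → {A, B, C, F, G}. Minimal: {G}⁺ = {G}; {F}⁺ = {F} — none reach the full schema.
{A, B, C}⁺: ABC→G adds G; BCG→AF adds F → {A, B, C, F, G}. Minimal: {B, C}⁺ = {B, C}; {A, C}⁺ = {A, C}; {A, B}⁺ = {A, B} — none reach the full schema.
{A, B, G}⁺: ABG→CF adds C, F → {A, B, C, F, G}. Minimal: {B, G}⁺ = {B, G}; {A, G}⁺ = {A, G}; {A, B}⁺ = {A, B} — none reach the full schema.
{B, C, G}⁺: BCG→AF adds A, F → {A, B, C, F, G}. Minimal: {C, G}⁺ = {C, G}; {B, G}⁺ = {B, G}; {B, C}⁺ = {B, C} — none reach the full schema.

FG, ABC, ABG, BCG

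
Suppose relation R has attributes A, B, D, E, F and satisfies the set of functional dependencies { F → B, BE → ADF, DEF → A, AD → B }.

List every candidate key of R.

{B, E}, {E, F}, {A, D, E}

Attribute E never appears on the right-hand side of any dependency, so E must belong to every candidate key.
{E}⁺ = {E}, which is not all of the schema, so we must add further attributes.
{B, E}⁺: BE→ADF adds A, D, F → {A, B, D, E, F}. Minimal: {E}⁺ = {E}; {B}⁺ = {B} — none reach the full schema.
{E, F}⁺: F→B adds B; BE→ADF adds A, D → {A, B, D, E, F}. Minimal: {F}⁺ = {B, F}; {E}⁺ = {E} — none reach the full schema.
{A, D, E}⁺: AD→B adds B; BE→ADF adds F → {A, B, D, E, F}. Minimal: {D, E}⁺ = {D, E}; {A, E}⁺ = {A, E}; {A, D}⁺ = {A, B, D} — none reach the full schema.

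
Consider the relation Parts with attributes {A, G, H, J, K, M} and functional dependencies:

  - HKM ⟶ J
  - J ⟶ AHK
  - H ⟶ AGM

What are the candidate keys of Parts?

{J}⁺: J→AHK adds A, H, K; H→AGM adds G, M → {A, G, H, J, K, M}.
{H, K}⁺: H→AGM adds A, G, M; HKM→J adds J → {A, G, H, J, K, M}. Minimal: {K}⁺ = {K}; {H}⁺ = {A, G, H, M} — none reach the full schema.

(J), (H, K)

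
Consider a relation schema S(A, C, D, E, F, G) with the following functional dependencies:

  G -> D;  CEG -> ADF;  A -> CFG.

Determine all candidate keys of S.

Attribute E never appears on the right-hand side of any dependency, so E must belong to every candidate key.
{E}⁺ = {E}, which is not all of the schema, so we must add further attributes.
{A, E}⁺: A→CFG adds C, F, G; G→D adds D → {A, C, D, E, F, G}.
{C, E, G}⁺: G→D adds D; CEG→ADF adds A, F → {A, C, D, E, F, G}.
Any other superkey contains one of these as a subset, so there are no further candidate keys.

{A, E}; {C, E, G}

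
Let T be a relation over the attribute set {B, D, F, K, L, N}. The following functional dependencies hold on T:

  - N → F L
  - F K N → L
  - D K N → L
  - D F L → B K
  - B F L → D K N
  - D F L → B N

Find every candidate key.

{B, N}⁺: N→FL adds F, L; BFL→DKN adds D, K → {B, D, F, K, L, N}. Minimal: {N}⁺ = {F, L, N}; {B}⁺ = {B} — none reach the full schema.
{D, N}⁺: N→FL adds F, L; DFL→BK adds B, K → {B, D, F, K, L, N}. Minimal: {N}⁺ = {F, L, N}; {D}⁺ = {D} — none reach the full schema.
{B, F, L}⁺: BFL→DKN adds D, K, N → {B, D, F, K, L, N}. Minimal: {F, L}⁺ = {F, L}; {B, L}⁺ = {B, L}; {B, F}⁺ = {B, F} — none reach the full schema.
{D, F, L}⁺: DFL→BK adds B, K; BFL→DKN adds N → {B, D, F, K, L, N}. Minimal: {F, L}⁺ = {F, L}; {D, L}⁺ = {D, L}; {D, F}⁺ = {D, F} — none reach the full schema.
Any other superkey contains one of these as a subset, so there are no further candidate keys.

(B, N), (D, N), (B, F, L), (D, F, L)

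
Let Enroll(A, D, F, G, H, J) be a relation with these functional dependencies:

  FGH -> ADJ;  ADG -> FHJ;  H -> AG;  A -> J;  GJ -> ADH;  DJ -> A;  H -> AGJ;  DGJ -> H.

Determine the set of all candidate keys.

(H), (A, G), (G, J)

{H}⁺: H→AG adds A, G; A→J adds J; GJ→ADH adds D; ADG→FHJ adds F → {A, D, F, G, H, J}.
{A, G}⁺: A→J adds J; GJ→ADH adds D, H; ADG→FHJ adds F → {A, D, F, G, H, J}.
{G, J}⁺: GJ→ADH adds A, D, H; ADG→FHJ adds F → {A, D, F, G, H, J}.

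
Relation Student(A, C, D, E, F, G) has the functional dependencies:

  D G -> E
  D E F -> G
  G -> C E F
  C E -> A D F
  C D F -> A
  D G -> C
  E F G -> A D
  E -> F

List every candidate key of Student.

{G}⁺: G→CEF adds C, E, F; CE→ADF adds A, D → {A, C, D, E, F, G}.
{C, E}⁺: CE→ADF adds A, D, F; DEF→G adds G → {A, C, D, E, F, G}. Minimal: {E}⁺ = {E, F}; {C}⁺ = {C} — none reach the full schema.
{D, E}⁺: E→F adds F; DEF→G adds G; G→CEF adds C; CE→ADF adds A → {A, C, D, E, F, G}. Minimal: {E}⁺ = {E, F}; {D}⁺ = {D} — none reach the full schema.

(G); (C, E); (D, E)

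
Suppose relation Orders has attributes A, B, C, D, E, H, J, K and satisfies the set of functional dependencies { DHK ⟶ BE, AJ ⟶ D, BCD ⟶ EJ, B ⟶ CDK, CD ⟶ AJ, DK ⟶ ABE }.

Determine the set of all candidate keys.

Attribute H never appears on the right-hand side of any dependency, so H must belong to every candidate key.
{H}⁺ = {H}, which is not all of the schema, so we must add further attributes.
{B, H}⁺: B→CDK adds C, D, K; CD→AJ adds A, J; DK→ABE adds E → {A, B, C, D, E, H, J, K}. Minimal: {H}⁺ = {H}; {B}⁺ = {A, B, C, D, E, J, K} — none reach the full schema.
{D, H, K}⁺: DHK→BE adds B, E; B→CDK adds C; CD→AJ adds A, J → {A, B, C, D, E, H, J, K}. Minimal: {H, K}⁺ = {H, K}; {D, K}⁺ = {A, B, C, D, E, J, K}; {D, H}⁺ = {D, H} — none reach the full schema.
{A, H, J, K}⁺: AJ→D adds D; DK→ABE adds B, E; B→CDK adds C → {A, B, C, D, E, H, J, K}. Minimal: {H, J, K}⁺ = {H, J, K}; {A, J, K}⁺ = {A, B, C, D, E, J, K}; {A, H, K}⁺ = {A, H, K}; … — none reach the full schema.

BH; DHK; AHJK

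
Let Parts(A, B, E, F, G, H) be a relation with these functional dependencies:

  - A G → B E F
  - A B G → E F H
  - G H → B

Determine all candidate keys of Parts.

{A, G}

Attributes A, G never appear on any right-hand side, so every candidate key must contain {A, G}.
{A, G}⁺ = {A, B, E, F, G, H}, which is all of the schema, so {A, G} is the only candidate key.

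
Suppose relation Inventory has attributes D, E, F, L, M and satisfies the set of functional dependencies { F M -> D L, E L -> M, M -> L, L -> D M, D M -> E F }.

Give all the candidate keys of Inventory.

{L}⁺: L→DM adds D, M; DM→EF adds E, F → {D, E, F, L, M}.
{M}⁺: M→L adds L; L→DM adds D; DM→EF adds E, F → {D, E, F, L, M}.
Any other superkey contains one of these as a subset, so there are no further candidate keys.

{L}, {M}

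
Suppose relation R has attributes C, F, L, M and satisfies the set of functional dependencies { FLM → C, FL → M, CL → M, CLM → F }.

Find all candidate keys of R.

(C, L), (F, L)

Attribute L never appears on the right-hand side of any dependency, so L must belong to every candidate key.
{L}⁺ = {L}, which is not all of the schema, so we must add further attributes.
{C, L}⁺: CL→M adds M; CLM→F adds F → {C, F, L, M}.
{F, L}⁺: FL→M adds M; FLM→C adds C → {C, F, L, M}.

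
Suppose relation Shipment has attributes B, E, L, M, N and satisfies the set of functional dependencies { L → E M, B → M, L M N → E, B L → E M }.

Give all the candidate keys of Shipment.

(B, L, N)

Attributes B, L, N never appear on any right-hand side, so every candidate key must contain {B, L, N}.
{B, L, N}⁺ = {B, E, L, M, N}, which is all of the schema, so {B, L, N} is the only candidate key.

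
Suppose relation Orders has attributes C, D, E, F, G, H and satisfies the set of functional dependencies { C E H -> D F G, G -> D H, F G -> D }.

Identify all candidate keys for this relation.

{C, E, G}⁺: G→DH adds D, H; CEH→DFG adds F → {C, D, E, F, G, H}. Minimal: {E, G}⁺ = {D, E, G, H}; {C, G}⁺ = {C, D, G, H}; {C, E}⁺ = {C, E} — none reach the full schema.
{C, E, H}⁺: CEH→DFG adds D, F, G → {C, D, E, F, G, H}. Minimal: {E, H}⁺ = {E, H}; {C, H}⁺ = {C, H}; {C, E}⁺ = {C, E} — none reach the full schema.
Any other superkey contains one of these as a subset, so there are no further candidate keys.

{C, E, G}; {C, E, H}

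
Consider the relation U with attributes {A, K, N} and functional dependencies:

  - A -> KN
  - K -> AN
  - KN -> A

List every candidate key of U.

{A}⁺: A→KN adds K, N → {A, K, N}.
{K}⁺: K→AN adds A, N → {A, K, N}.

(A), (K)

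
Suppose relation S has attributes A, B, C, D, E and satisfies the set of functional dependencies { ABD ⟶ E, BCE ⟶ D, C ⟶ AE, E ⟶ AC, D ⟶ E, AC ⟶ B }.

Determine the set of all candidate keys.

{C}; {D}; {E}

{C}⁺: C→AE adds A, E; AC→B adds B; BCE→D adds D → {A, B, C, D, E}.
{D}⁺: D→E adds E; E→AC adds A, C; AC→B adds B → {A, B, C, D, E}.
{E}⁺: E→AC adds A, C; AC→B adds B; BCE→D adds D → {A, B, C, D, E}.
Any other superkey contains one of these as a subset, so there are no further candidate keys.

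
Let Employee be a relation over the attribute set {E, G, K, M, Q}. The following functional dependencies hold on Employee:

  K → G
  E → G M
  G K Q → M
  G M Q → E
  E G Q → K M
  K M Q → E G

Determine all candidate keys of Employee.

{E, Q}; {K, Q}; {G, M, Q}

Attribute Q never appears on the right-hand side of any dependency, so Q must belong to every candidate key.
{Q}⁺ = {Q}, which is not all of the schema, so we must add further attributes.
{E, Q}⁺: E→GM adds G, M; EGQ→KM adds K → {E, G, K, M, Q}. Minimal: {Q}⁺ = {Q}; {E}⁺ = {E, G, M} — none reach the full schema.
{K, Q}⁺: K→G adds G; GKQ→M adds M; GMQ→E adds E → {E, G, K, M, Q}. Minimal: {Q}⁺ = {Q}; {K}⁺ = {G, K} — none reach the full schema.
{G, M, Q}⁺: GMQ→E adds E; EGQ→KM adds K → {E, G, K, M, Q}. Minimal: {M, Q}⁺ = {M, Q}; {G, Q}⁺ = {G, Q}; {G, M}⁺ = {G, M} — none reach the full schema.
Any other superkey contains one of these as a subset, so there are no further candidate keys.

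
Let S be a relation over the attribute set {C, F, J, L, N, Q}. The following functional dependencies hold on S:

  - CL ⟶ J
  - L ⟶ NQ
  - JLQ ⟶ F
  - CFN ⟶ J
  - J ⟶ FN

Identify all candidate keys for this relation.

CL

{C, L}⁺: CL→J adds J; L→NQ adds N, Q; JLQ→F adds F → {C, F, J, L, N, Q}. Minimal: {L}⁺ = {L, N, Q}; {C}⁺ = {C} — none reach the full schema.
No other minimal superkey exists.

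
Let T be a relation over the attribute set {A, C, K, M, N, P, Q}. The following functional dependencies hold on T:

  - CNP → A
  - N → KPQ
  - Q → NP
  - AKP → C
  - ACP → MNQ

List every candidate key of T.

{A, N}, {A, Q}, {C, N}, {C, Q}, {A, C, P}, {A, K, P}

{A, N}⁺: N→KPQ adds K, P, Q; AKP→C adds C; ACP→MNQ adds M → {A, C, K, M, N, P, Q}.
{A, Q}⁺: Q→NP adds N, P; N→KPQ adds K; AKP→C adds C; ACP→MNQ adds M → {A, C, K, M, N, P, Q}.
{C, N}⁺: N→KPQ adds K, P, Q; CNP→A adds A; ACP→MNQ adds M → {A, C, K, M, N, P, Q}.
{C, Q}⁺: Q→NP adds N, P; CNP→A adds A; N→KPQ adds K; ACP→MNQ adds M → {A, C, K, M, N, P, Q}.
{A, C, P}⁺: ACP→MNQ adds M, N, Q; N→KPQ adds K → {A, C, K, M, N, P, Q}.
{A, K, P}⁺: AKP→C adds C; ACP→MNQ adds M, N, Q → {A, C, K, M, N, P, Q}.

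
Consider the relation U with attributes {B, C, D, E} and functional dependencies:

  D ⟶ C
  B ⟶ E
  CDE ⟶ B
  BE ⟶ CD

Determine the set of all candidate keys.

{B}, {D, E}

{B}⁺: B→E adds E; BE→CD adds C, D → {B, C, D, E}.
{D, E}⁺: D→C adds C; CDE→B adds B → {B, C, D, E}.
Any other superkey contains one of these as a subset, so there are no further candidate keys.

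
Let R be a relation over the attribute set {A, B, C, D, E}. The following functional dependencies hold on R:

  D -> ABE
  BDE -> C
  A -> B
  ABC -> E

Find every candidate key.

{D}⁺: D→ABE adds A, B, E; BDE→C adds C → {A, B, C, D, E}.
No other minimal superkey exists.

{D}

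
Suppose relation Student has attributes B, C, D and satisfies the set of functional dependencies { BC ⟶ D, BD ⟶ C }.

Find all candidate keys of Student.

Attribute B never appears on the right-hand side of any dependency, so B must belong to every candidate key.
{B}⁺ = {B}, which is not all of the schema, so we must add further attributes.
{B, C}⁺: BC→D adds D → {B, C, D}. Minimal: {C}⁺ = {C}; {B}⁺ = {B} — none reach the full schema.
{B, D}⁺: BD→C adds C → {B, C, D}. Minimal: {D}⁺ = {D}; {B}⁺ = {B} — none reach the full schema.

{B, C}, {B, D}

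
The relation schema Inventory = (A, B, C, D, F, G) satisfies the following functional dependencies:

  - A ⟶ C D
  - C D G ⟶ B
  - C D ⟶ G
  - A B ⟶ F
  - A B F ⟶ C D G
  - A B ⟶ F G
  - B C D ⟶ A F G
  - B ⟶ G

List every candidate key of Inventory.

{A}⁺: A→CD adds C, D; CD→G adds G; CDG→B adds B; AB→F adds F → {A, B, C, D, F, G}.
{C, D}⁺: CD→G adds G; CDG→B adds B; BCD→AFG adds A, F → {A, B, C, D, F, G}.

{A}, {C, D}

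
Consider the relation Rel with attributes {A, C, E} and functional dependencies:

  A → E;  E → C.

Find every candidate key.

{A}

Attribute A never appears on the right-hand side of any dependency, so A must belong to every candidate key.
{A}⁺ = {A, C, E}, which is all of the schema, so {A} is the only candidate key.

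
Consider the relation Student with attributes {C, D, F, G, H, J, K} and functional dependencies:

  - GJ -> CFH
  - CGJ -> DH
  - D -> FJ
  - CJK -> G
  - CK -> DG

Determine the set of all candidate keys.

Attribute K never appears on the right-hand side of any dependency, so K must belong to every candidate key.
{K}⁺ = {K}, which is not all of the schema, so we must add further attributes.
{C, K}⁺: CK→DG adds D, G; D→FJ adds F, J; GJ→CFH adds H → {C, D, F, G, H, J, K}. Minimal: {K}⁺ = {K}; {C}⁺ = {C} — none reach the full schema.
{D, G, K}⁺: D→FJ adds F, J; GJ→CFH adds C, H → {C, D, F, G, H, J, K}. Minimal: {G, K}⁺ = {G, K}; {D, K}⁺ = {D, F, J, K}; {D, G}⁺ = {C, D, F, G, H, J} — none reach the full schema.
{G, J, K}⁺: GJ→CFH adds C, F, H; CGJ→DH adds D → {C, D, F, G, H, J, K}. Minimal: {J, K}⁺ = {J, K}; {G, K}⁺ = {G, K}; {G, J}⁺ = {C, D, F, G, H, J} — none reach the full schema.

(C, K), (D, G, K), (G, J, K)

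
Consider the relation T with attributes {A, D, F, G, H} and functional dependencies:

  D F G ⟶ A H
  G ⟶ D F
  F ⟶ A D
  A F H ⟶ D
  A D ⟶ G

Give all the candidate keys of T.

{F}⁺: F→AD adds A, D; AD→G adds G; DFG→AH adds H → {A, D, F, G, H}.
{G}⁺: G→DF adds D, F; F→AD adds A; DFG→AH adds H → {A, D, F, G, H}.
{A, D}⁺: AD→G adds G; G→DF adds F; DFG→AH adds H → {A, D, F, G, H}. Minimal: {D}⁺ = {D}; {A}⁺ = {A} — none reach the full schema.
Any other superkey contains one of these as a subset, so there are no further candidate keys.

F; G; AD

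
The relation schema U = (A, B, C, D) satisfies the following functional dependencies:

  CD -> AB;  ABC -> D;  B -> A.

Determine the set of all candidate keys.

Attribute C never appears on the right-hand side of any dependency, so C must belong to every candidate key.
{C}⁺ = {C}, which is not all of the schema, so we must add further attributes.
{B, C}⁺: B→A adds A; ABC→D adds D → {A, B, C, D}. Minimal: {C}⁺ = {C}; {B}⁺ = {A, B} — none reach the full schema.
{C, D}⁺: CD→AB adds A, B → {A, B, C, D}. Minimal: {D}⁺ = {D}; {C}⁺ = {C} — none reach the full schema.

{B, C}; {C, D}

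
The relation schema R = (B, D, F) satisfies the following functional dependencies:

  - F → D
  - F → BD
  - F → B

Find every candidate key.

Attribute F never appears on the right-hand side of any dependency, so F must belong to every candidate key.
{F}⁺ = {B, D, F}, which is all of the schema, so {F} is the only candidate key.

{F}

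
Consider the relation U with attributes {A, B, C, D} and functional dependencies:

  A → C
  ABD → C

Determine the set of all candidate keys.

{A, B, D}

Attributes A, B, D never appear on any right-hand side, so every candidate key must contain {A, B, D}.
{A, B, D}⁺ = {A, B, C, D}, which is all of the schema, so {A, B, D} is the only candidate key.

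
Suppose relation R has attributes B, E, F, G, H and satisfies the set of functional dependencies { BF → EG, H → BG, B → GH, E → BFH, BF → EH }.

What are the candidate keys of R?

(E), (B, F), (F, H)

{E}⁺: E→BFH adds B, F, H; BF→EG adds G → {B, E, F, G, H}.
{B, F}⁺: BF→EG adds E, G; B→GH adds H → {B, E, F, G, H}. Minimal: {F}⁺ = {F}; {B}⁺ = {B, G, H} — none reach the full schema.
{F, H}⁺: H→BG adds B, G; BF→EH adds E → {B, E, F, G, H}. Minimal: {H}⁺ = {B, G, H}; {F}⁺ = {F} — none reach the full schema.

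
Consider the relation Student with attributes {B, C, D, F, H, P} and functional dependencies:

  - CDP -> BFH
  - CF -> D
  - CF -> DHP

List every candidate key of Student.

Attribute C never appears on the right-hand side of any dependency, so C must belong to every candidate key.
{C}⁺ = {C}, which is not all of the schema, so we must add further attributes.
{C, F}⁺: CF→D adds D; CF→DHP adds H, P; CDP→BFH adds B → {B, C, D, F, H, P}. Minimal: {F}⁺ = {F}; {C}⁺ = {C} — none reach the full schema.
{C, D, P}⁺: CDP→BFH adds B, F, H → {B, C, D, F, H, P}. Minimal: {D, P}⁺ = {D, P}; {C, P}⁺ = {C, P}; {C, D}⁺ = {C, D} — none reach the full schema.

{C, F}, {C, D, P}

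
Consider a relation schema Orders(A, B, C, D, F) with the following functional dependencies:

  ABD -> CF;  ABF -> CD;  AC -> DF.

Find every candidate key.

Attributes A, B never appear on any right-hand side, so every candidate key must contain {A, B}.
{A, B}⁺ = {A, B}, which is not all of the schema, so we must add further attributes.
{A, B, C}⁺: AC→DF adds D, F → {A, B, C, D, F}. Minimal: {B, C}⁺ = {B, C}; {A, C}⁺ = {A, C, D, F}; {A, B}⁺ = {A, B} — none reach the full schema.
{A, B, D}⁺: ABD→CF adds C, F → {A, B, C, D, F}. Minimal: {B, D}⁺ = {B, D}; {A, D}⁺ = {A, D}; {A, B}⁺ = {A, B} — none reach the full schema.
{A, B, F}⁺: ABF→CD adds C, D → {A, B, C, D, F}. Minimal: {B, F}⁺ = {B, F}; {A, F}⁺ = {A, F}; {A, B}⁺ = {A, B} — none reach the full schema.
Any other superkey contains one of these as a subset, so there are no further candidate keys.

(A, B, C); (A, B, D); (A, B, F)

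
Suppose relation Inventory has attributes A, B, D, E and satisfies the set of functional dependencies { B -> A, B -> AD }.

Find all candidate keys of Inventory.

{B, E}

{B, E}⁺: B→A adds A; B→AD adds D → {A, B, D, E}. Minimal: {E}⁺ = {E}; {B}⁺ = {A, B, D} — none reach the full schema.
No other minimal superkey exists.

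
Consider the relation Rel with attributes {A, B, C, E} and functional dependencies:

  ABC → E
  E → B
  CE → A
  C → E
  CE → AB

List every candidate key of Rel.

{C}⁺: C→E adds E; CE→AB adds A, B → {A, B, C, E}.

C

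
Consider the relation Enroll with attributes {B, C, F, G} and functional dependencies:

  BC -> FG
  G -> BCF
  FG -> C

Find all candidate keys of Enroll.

{G}⁺: G→BCF adds B, C, F → {B, C, F, G}.
{B, C}⁺: BC→FG adds F, G → {B, C, F, G}.
Any other superkey contains one of these as a subset, so there are no further candidate keys.

{G}; {B, C}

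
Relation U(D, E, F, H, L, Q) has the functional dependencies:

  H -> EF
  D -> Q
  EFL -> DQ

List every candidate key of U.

HL

Attributes H, L never appear on any right-hand side, so every candidate key must contain {H, L}.
{H, L}⁺ = {D, E, F, H, L, Q}, which is all of the schema, so {H, L} is the only candidate key.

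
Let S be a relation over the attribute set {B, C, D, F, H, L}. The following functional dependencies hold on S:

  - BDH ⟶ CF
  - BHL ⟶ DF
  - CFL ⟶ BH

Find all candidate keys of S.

Attribute L never appears on the right-hand side of any dependency, so L must belong to every candidate key.
{L}⁺ = {L}, which is not all of the schema, so we must add further attributes.
{B, H, L}⁺: BHL→DF adds D, F; BDH→CF adds C → {B, C, D, F, H, L}.
{C, F, L}⁺: CFL→BH adds B, H; BHL→DF adds D → {B, C, D, F, H, L}.
Any other superkey contains one of these as a subset, so there are no further candidate keys.

BHL, CFL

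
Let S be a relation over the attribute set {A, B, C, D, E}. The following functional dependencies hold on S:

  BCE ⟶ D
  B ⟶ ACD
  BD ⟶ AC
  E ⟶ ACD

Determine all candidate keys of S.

Attributes B, E never appear on any right-hand side, so every candidate key must contain {B, E}.
{B, E}⁺ = {A, B, C, D, E}, which is all of the schema, so {B, E} is the only candidate key.

BE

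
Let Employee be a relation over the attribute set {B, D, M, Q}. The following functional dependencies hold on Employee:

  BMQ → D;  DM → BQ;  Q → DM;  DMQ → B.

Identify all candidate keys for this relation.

{Q}, {D, M}

{Q}⁺: Q→DM adds D, M; DMQ→B adds B → {B, D, M, Q}.
{D, M}⁺: DM→BQ adds B, Q → {B, D, M, Q}. Minimal: {M}⁺ = {M}; {D}⁺ = {D} — none reach the full schema.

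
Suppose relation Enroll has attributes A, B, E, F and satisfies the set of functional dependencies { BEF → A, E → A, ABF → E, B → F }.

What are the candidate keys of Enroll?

Attribute B never appears on the right-hand side of any dependency, so B must belong to every candidate key.
{B}⁺ = {B, F}, which is not all of the schema, so we must add further attributes.
{A, B}⁺: B→F adds F; ABF→E adds E → {A, B, E, F}.
{B, E}⁺: E→A adds A; B→F adds F → {A, B, E, F}.
Any other superkey contains one of these as a subset, so there are no further candidate keys.

(A, B); (B, E)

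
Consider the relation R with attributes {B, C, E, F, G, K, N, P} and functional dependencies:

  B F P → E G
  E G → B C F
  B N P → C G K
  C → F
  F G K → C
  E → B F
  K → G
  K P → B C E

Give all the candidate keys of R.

(B, N, P), (E, N, P), (K, N, P)

Attributes N, P never appear on any right-hand side, so every candidate key must contain {N, P}.
{N, P}⁺ = {N, P}, which is not all of the schema, so we must add further attributes.
{B, N, P}⁺: BNP→CGK adds C, G, K; C→F adds F; KP→BCE adds E → {B, C, E, F, G, K, N, P}. Minimal: {N, P}⁺ = {N, P}; {B, P}⁺ = {B, P}; {B, N}⁺ = {B, N} — none reach the full schema.
{E, N, P}⁺: E→BF adds B, F; BFP→EG adds G; EG→BCF adds C; BNP→CGK adds K → {B, C, E, F, G, K, N, P}. Minimal: {N, P}⁺ = {N, P}; {E, P}⁺ = {B, C, E, F, G, P}; {E, N}⁺ = {B, E, F, N} — none reach the full schema.
{K, N, P}⁺: K→G adds G; KP→BCE adds B, C, E; EG→BCF adds F → {B, C, E, F, G, K, N, P}. Minimal: {N, P}⁺ = {N, P}; {K, P}⁺ = {B, C, E, F, G, K, P}; {K, N}⁺ = {G, K, N} — none reach the full schema.
Any other superkey contains one of these as a subset, so there are no further candidate keys.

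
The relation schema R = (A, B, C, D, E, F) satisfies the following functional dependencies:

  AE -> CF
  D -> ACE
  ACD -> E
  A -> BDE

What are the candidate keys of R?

{A}⁺: A→BDE adds B, D, E; AE→CF adds C, F → {A, B, C, D, E, F}.
{D}⁺: D→ACE adds A, C, E; A→BDE adds B; AE→CF adds F → {A, B, C, D, E, F}.
Any other superkey contains one of these as a subset, so there are no further candidate keys.

A, D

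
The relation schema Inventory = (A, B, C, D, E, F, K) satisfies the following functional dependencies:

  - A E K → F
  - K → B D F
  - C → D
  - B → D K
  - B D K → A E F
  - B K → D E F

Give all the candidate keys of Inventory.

{B, C}⁺: C→D adds D; B→DK adds K; BDK→AEF adds A, E, F → {A, B, C, D, E, F, K}. Minimal: {C}⁺ = {C, D}; {B}⁺ = {A, B, D, E, F, K} — none reach the full schema.
{C, K}⁺: K→BDF adds B, D, F; BDK→AEF adds A, E → {A, B, C, D, E, F, K}. Minimal: {K}⁺ = {A, B, D, E, F, K}; {C}⁺ = {C, D} — none reach the full schema.

(B, C); (C, K)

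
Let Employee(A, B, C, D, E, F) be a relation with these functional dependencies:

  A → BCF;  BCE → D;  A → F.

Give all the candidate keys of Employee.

AE

Attributes A, E never appear on any right-hand side, so every candidate key must contain {A, E}.
{A, E}⁺ = {A, B, C, D, E, F}, which is all of the schema, so {A, E} is the only candidate key.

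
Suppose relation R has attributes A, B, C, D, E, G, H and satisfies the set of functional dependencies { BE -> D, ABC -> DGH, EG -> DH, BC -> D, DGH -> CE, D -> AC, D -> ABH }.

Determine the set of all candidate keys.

{D}⁺: D→AC adds A, C; D→ABH adds B, H; ABC→DGH adds G; DGH→CE adds E → {A, B, C, D, E, G, H}.
{B, C}⁺: BC→D adds D; D→AC adds A; D→ABH adds H; ABC→DGH adds G; DGH→CE adds E → {A, B, C, D, E, G, H}. Minimal: {C}⁺ = {C}; {B}⁺ = {B} — none reach the full schema.
{B, E}⁺: BE→D adds D; D→AC adds A, C; D→ABH adds H; ABC→DGH adds G → {A, B, C, D, E, G, H}. Minimal: {E}⁺ = {E}; {B}⁺ = {B} — none reach the full schema.
{E, G}⁺: EG→DH adds D, H; DGH→CE adds C; D→AC adds A; D→ABH adds B → {A, B, C, D, E, G, H}. Minimal: {G}⁺ = {G}; {E}⁺ = {E} — none reach the full schema.
Any other superkey contains one of these as a subset, so there are no further candidate keys.

{D}, {B, C}, {B, E}, {E, G}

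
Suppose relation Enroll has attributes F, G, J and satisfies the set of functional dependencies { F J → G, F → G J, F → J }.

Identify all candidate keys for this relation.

Attribute F never appears on the right-hand side of any dependency, so F must belong to every candidate key.
{F}⁺ = {F, G, J}, which is all of the schema, so {F} is the only candidate key.

(F)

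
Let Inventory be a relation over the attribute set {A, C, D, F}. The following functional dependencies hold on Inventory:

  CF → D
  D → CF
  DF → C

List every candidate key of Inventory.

Attribute A never appears on the right-hand side of any dependency, so A must belong to every candidate key.
{A}⁺ = {A}, which is not all of the schema, so we must add further attributes.
{A, D}⁺: D→CF adds C, F → {A, C, D, F}. Minimal: {D}⁺ = {C, D, F}; {A}⁺ = {A} — none reach the full schema.
{A, C, F}⁺: CF→D adds D → {A, C, D, F}. Minimal: {C, F}⁺ = {C, D, F}; {A, F}⁺ = {A, F}; {A, C}⁺ = {A, C} — none reach the full schema.
Any other superkey contains one of these as a subset, so there are no further candidate keys.

AD, ACF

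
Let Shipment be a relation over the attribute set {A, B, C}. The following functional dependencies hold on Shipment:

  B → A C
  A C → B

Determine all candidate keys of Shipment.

{B}, {A, C}

{B}⁺: B→AC adds A, C → {A, B, C}.
{A, C}⁺: AC→B adds B → {A, B, C}. Minimal: {C}⁺ = {C}; {A}⁺ = {A} — none reach the full schema.
Any other superkey contains one of these as a subset, so there are no further candidate keys.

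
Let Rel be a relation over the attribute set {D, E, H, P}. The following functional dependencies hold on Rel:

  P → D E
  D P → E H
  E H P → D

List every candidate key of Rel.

{P}

Attribute P never appears on the right-hand side of any dependency, so P must belong to every candidate key.
{P}⁺ = {D, E, H, P}, which is all of the schema, so {P} is the only candidate key.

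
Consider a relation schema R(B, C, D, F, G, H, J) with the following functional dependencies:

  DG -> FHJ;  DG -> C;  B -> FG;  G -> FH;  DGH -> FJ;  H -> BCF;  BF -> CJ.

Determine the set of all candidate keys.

Attribute D never appears on the right-hand side of any dependency, so D must belong to every candidate key.
{D}⁺ = {D}, which is not all of the schema, so we must add further attributes.
{B, D}⁺: B→FG adds F, G; G→FH adds H; DGH→FJ adds J; H→BCF adds C → {B, C, D, F, G, H, J}. Minimal: {D}⁺ = {D}; {B}⁺ = {B, C, F, G, H, J} — none reach the full schema.
{D, G}⁺: DG→FHJ adds F, H, J; DG→C adds C; H→BCF adds B → {B, C, D, F, G, H, J}. Minimal: {G}⁺ = {B, C, F, G, H, J}; {D}⁺ = {D} — none reach the full schema.
{D, H}⁺: H→BCF adds B, C, F; BF→CJ adds J; B→FG adds G → {B, C, D, F, G, H, J}. Minimal: {H}⁺ = {B, C, F, G, H, J}; {D}⁺ = {D} — none reach the full schema.

BD, DG, DH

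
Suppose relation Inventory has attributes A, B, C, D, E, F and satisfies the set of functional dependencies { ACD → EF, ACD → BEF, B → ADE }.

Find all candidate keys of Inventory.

Attribute C never appears on the right-hand side of any dependency, so C must belong to every candidate key.
{C}⁺ = {C}, which is not all of the schema, so we must add further attributes.
{B, C}⁺: B→ADE adds A, D, E; ACD→EF adds F → {A, B, C, D, E, F}. Minimal: {C}⁺ = {C}; {B}⁺ = {A, B, D, E} — none reach the full schema.
{A, C, D}⁺: ACD→EF adds E, F; ACD→BEF adds B → {A, B, C, D, E, F}. Minimal: {C, D}⁺ = {C, D}; {A, D}⁺ = {A, D}; {A, C}⁺ = {A, C} — none reach the full schema.

BC; ACD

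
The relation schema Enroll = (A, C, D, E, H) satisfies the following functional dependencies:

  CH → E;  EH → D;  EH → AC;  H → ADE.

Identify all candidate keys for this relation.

{H}

Attribute H never appears on the right-hand side of any dependency, so H must belong to every candidate key.
{H}⁺ = {A, C, D, E, H}, which is all of the schema, so {H} is the only candidate key.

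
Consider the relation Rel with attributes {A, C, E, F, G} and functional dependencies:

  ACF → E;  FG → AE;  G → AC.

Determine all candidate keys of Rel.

{F, G}

Attributes F, G never appear on any right-hand side, so every candidate key must contain {F, G}.
{F, G}⁺ = {A, C, E, F, G}, which is all of the schema, so {F, G} is the only candidate key.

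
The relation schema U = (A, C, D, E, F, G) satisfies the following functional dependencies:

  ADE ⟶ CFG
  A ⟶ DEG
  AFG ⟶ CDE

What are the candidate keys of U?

{A}⁺: A→DEG adds D, E, G; ADE→CFG adds C, F → {A, C, D, E, F, G}.

{A}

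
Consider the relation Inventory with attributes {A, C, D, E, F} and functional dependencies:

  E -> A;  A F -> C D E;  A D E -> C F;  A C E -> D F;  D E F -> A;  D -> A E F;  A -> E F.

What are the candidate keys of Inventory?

{A}, {D}, {E}

{A}⁺: A→EF adds E, F; AF→CDE adds C, D → {A, C, D, E, F}.
{D}⁺: D→AEF adds A, E, F; AF→CDE adds C → {A, C, D, E, F}.
{E}⁺: E→A adds A; A→EF adds F; AF→CDE adds C, D → {A, C, D, E, F}.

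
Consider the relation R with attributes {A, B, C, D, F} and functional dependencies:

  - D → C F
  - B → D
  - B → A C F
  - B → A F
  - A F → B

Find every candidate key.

{B}⁺: B→D adds D; B→ACF adds A, C, F → {A, B, C, D, F}.
{A, D}⁺: D→CF adds C, F; AF→B adds B → {A, B, C, D, F}.
{A, F}⁺: AF→B adds B; B→D adds D; B→ACF adds C → {A, B, C, D, F}.

{B}, {A, D}, {A, F}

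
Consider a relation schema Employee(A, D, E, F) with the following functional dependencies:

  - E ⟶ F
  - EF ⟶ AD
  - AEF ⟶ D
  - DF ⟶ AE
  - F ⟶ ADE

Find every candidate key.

{E}, {F}

{E}⁺: E→F adds F; EF→AD adds A, D → {A, D, E, F}.
{F}⁺: F→ADE adds A, D, E → {A, D, E, F}.
Any other superkey contains one of these as a subset, so there are no further candidate keys.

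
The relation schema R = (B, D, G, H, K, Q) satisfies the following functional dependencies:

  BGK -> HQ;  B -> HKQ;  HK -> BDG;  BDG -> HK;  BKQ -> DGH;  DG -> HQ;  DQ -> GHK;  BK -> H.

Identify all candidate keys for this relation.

B, DG, DQ, HK

{B}⁺: B→HKQ adds H, K, Q; HK→BDG adds D, G → {B, D, G, H, K, Q}.
{D, G}⁺: DG→HQ adds H, Q; DQ→GHK adds K; HK→BDG adds B → {B, D, G, H, K, Q}. Minimal: {G}⁺ = {G}; {D}⁺ = {D} — none reach the full schema.
{D, Q}⁺: DQ→GHK adds G, H, K; HK→BDG adds B → {B, D, G, H, K, Q}. Minimal: {Q}⁺ = {Q}; {D}⁺ = {D} — none reach the full schema.
{H, K}⁺: HK→BDG adds B, D, G; DG→HQ adds Q → {B, D, G, H, K, Q}. Minimal: {K}⁺ = {K}; {H}⁺ = {H} — none reach the full schema.
Any other superkey contains one of these as a subset, so there are no further candidate keys.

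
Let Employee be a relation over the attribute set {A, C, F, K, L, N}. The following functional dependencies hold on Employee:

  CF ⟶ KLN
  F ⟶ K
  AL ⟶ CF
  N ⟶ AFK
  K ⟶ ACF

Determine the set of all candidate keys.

{F}⁺: F→K adds K; K→ACF adds A, C; CF→KLN adds L, N → {A, C, F, K, L, N}.
{K}⁺: K→ACF adds A, C, F; CF→KLN adds L, N → {A, C, F, K, L, N}.
{N}⁺: N→AFK adds A, F, K; K→ACF adds C; CF→KLN adds L → {A, C, F, K, L, N}.
{A, L}⁺: AL→CF adds C, F; CF→KLN adds K, N → {A, C, F, K, L, N}. Minimal: {L}⁺ = {L}; {A}⁺ = {A} — none reach the full schema.
Any other superkey contains one of these as a subset, so there are no further candidate keys.

F; K; N; AL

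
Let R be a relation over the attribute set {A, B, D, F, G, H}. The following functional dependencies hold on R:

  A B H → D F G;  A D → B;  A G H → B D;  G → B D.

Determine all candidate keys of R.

Attributes A, H never appear on any right-hand side, so every candidate key must contain {A, H}.
{A, H}⁺ = {A, H}, which is not all of the schema, so we must add further attributes.
{A, B, H}⁺: ABH→DFG adds D, F, G → {A, B, D, F, G, H}. Minimal: {B, H}⁺ = {B, H}; {A, H}⁺ = {A, H}; {A, B}⁺ = {A, B} — none reach the full schema.
{A, D, H}⁺: AD→B adds B; ABH→DFG adds F, G → {A, B, D, F, G, H}. Minimal: {D, H}⁺ = {D, H}; {A, H}⁺ = {A, H}; {A, D}⁺ = {A, B, D} — none reach the full schema.
{A, G, H}⁺: AGH→BD adds B, D; ABH→DFG adds F → {A, B, D, F, G, H}. Minimal: {G, H}⁺ = {B, D, G, H}; {A, H}⁺ = {A, H}; {A, G}⁺ = {A, B, D, G} — none reach the full schema.
Any other superkey contains one of these as a subset, so there are no further candidate keys.

ABH, ADH, AGH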